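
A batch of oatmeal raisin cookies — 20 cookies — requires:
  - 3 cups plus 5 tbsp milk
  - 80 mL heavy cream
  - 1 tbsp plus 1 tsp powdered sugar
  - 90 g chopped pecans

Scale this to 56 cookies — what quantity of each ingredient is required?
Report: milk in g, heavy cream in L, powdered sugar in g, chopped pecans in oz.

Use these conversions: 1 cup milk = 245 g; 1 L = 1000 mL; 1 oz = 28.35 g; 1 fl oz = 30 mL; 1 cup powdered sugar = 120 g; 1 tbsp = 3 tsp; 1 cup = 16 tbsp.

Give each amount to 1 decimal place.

Scaling factor: 56/20 = 14/5 = 2.8.
milk: (3 cup + 5 tbsp = 3.3125 cup) × 14/5 × 245 g/cup ≈ 2272.4 g
heavy cream: 80 mL × 14/5 ÷ 1000 mL/L ≈ 0.2 L
powdered sugar: (1 tbsp + 1 tsp = 4/3 tbsp) × 14/5 ÷ 16 tbsp/cup × 120 g/cup = 28.0 g
chopped pecans: 90 g × 14/5 ÷ 28.35 g/oz ≈ 8.9 oz

milk: 2272.4 g; heavy cream: 0.2 L; powdered sugar: 28.0 g; chopped pecans: 8.9 oz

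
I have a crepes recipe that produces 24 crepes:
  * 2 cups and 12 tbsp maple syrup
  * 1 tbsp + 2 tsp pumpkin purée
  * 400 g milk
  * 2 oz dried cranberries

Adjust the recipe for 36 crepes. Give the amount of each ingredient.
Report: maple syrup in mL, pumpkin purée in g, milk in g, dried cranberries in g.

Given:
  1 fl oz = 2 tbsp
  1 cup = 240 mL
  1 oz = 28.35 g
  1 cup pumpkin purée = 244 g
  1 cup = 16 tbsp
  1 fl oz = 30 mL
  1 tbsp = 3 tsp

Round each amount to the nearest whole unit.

Scaling factor: 36/24 = 3/2 = 1.5.
maple syrup: (2 cup + 12 tbsp = 2.75 cup) × 3/2 × 240 mL/cup = 990 mL
pumpkin purée: (1 tbsp + 2 tsp = 5/3 tbsp) × 3/2 ÷ 16 tbsp/cup × 244 g/cup ≈ 38 g
milk: 400 g × 3/2 = 600 g
dried cranberries: 2 oz × 3/2 × 28.35 g/oz ≈ 85 g

maple syrup: 990 mL; pumpkin purée: 38 g; milk: 600 g; dried cranberries: 85 g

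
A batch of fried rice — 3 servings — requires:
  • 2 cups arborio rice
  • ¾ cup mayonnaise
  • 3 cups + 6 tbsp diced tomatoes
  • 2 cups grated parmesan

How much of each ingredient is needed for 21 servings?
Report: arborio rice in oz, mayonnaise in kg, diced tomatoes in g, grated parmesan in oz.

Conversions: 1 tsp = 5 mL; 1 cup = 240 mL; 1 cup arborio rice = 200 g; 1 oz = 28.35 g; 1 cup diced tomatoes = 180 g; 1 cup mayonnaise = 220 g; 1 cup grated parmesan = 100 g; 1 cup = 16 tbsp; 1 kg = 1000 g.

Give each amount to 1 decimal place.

Scaling factor: 21/3 = 7.
arborio rice: 2 cup × 7 × 200 g/cup ÷ 28.35 g/oz ≈ 98.8 oz
mayonnaise: 0.75 cup × 7 × 220 g/cup ÷ 1000 g/kg ≈ 1.2 kg
diced tomatoes: (3 cup + 6 tbsp = 3.375 cup) × 7 × 180 g/cup = 4252.5 g
grated parmesan: 2 cup × 7 × 100 g/cup ÷ 28.35 g/oz ≈ 49.4 oz

arborio rice: 98.8 oz; mayonnaise: 1.2 kg; diced tomatoes: 4252.5 g; grated parmesan: 49.4 oz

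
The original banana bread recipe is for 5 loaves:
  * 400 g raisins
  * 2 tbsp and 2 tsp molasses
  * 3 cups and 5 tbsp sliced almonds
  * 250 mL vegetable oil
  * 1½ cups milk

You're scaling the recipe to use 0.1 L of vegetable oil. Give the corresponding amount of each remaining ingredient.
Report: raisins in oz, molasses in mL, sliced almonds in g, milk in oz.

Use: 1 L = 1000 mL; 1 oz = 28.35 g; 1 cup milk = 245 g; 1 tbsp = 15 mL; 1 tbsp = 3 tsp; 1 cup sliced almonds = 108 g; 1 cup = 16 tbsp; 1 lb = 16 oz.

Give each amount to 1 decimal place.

raisins: 5.6 oz; molasses: 16.0 mL; sliced almonds: 143.1 g; milk: 5.2 oz

The original recipe has 0.25 L of vegetable oil, so the scaling factor is 0.1 ÷ 0.25 = 2/5 = 0.4.
raisins: 400 g × 2/5 ÷ 28.35 g/oz ≈ 5.6 oz
molasses: (2 tbsp + 2 tsp = 8/3 tbsp) × 2/5 × 15 mL/tbsp = 16.0 mL
sliced almonds: (3 cup + 5 tbsp = 3.3125 cup) × 2/5 × 108 g/cup = 143.1 g
milk: 1.5 cup × 2/5 × 245 g/cup ÷ 28.35 g/oz ≈ 5.2 oz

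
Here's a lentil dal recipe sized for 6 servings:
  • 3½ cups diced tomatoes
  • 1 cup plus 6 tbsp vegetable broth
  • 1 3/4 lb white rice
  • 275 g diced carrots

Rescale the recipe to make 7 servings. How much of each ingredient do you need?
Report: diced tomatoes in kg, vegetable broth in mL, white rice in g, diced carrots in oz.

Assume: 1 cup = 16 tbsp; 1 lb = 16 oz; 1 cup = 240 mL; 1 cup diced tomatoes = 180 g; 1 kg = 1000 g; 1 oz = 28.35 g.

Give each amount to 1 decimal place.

diced tomatoes: 0.7 kg; vegetable broth: 385.0 mL; white rice: 926.1 g; diced carrots: 11.3 oz

Scaling factor: 7/6.
diced tomatoes: 3.5 cup × 7/6 × 180 g/cup ÷ 1000 g/kg ≈ 0.7 kg
vegetable broth: (1 cup + 6 tbsp = 1.375 cup) × 7/6 × 240 mL/cup = 385.0 mL
white rice: 1.75 lb × 7/6 × 16 oz/lb × 28.35 g/oz = 926.1 g
diced carrots: 275 g × 7/6 ÷ 28.35 g/oz ≈ 11.3 oz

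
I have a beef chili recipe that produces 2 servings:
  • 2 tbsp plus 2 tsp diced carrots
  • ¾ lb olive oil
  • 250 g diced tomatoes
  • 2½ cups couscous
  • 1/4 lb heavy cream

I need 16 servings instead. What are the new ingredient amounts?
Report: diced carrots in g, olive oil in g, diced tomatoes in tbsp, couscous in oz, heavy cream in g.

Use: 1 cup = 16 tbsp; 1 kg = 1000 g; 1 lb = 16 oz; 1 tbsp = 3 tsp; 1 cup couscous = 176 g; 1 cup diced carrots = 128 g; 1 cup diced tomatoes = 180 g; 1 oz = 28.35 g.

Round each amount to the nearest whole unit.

diced carrots: 171 g; olive oil: 2722 g; diced tomatoes: 178 tbsp; couscous: 124 oz; heavy cream: 907 g

Scaling factor: 16/2 = 8.
diced carrots: (2 tbsp + 2 tsp = 8/3 tbsp) × 8 ÷ 16 tbsp/cup × 128 g/cup ≈ 171 g
olive oil: 0.75 lb × 8 × 16 oz/lb × 28.35 g/oz ≈ 2722 g
diced tomatoes: 250 g × 8 ÷ 180 g/cup × 16 tbsp/cup ≈ 178 tbsp
couscous: 2.5 cup × 8 × 176 g/cup ÷ 28.35 g/oz ≈ 124 oz
heavy cream: 0.25 lb × 8 × 16 oz/lb × 28.35 g/oz ≈ 907 g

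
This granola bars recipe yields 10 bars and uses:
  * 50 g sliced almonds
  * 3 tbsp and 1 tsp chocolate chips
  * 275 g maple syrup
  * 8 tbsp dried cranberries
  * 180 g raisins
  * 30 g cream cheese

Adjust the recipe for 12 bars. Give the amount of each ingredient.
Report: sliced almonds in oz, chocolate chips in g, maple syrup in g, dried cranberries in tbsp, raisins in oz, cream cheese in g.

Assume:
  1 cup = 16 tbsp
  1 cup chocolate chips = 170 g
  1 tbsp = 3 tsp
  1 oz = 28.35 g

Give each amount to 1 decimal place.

Scaling factor: 12/10 = 6/5 = 1.2.
sliced almonds: 50 g × 6/5 ÷ 28.35 g/oz ≈ 2.1 oz
chocolate chips: (3 tbsp + 1 tsp = 10/3 tbsp) × 6/5 ÷ 16 tbsp/cup × 170 g/cup = 42.5 g
maple syrup: 275 g × 6/5 = 330.0 g
dried cranberries: 8 tbsp × 6/5 = 9.6 tbsp
raisins: 180 g × 6/5 ÷ 28.35 g/oz ≈ 7.6 oz
cream cheese: 30 g × 6/5 = 36.0 g

sliced almonds: 2.1 oz; chocolate chips: 42.5 g; maple syrup: 330.0 g; dried cranberries: 9.6 tbsp; raisins: 7.6 oz; cream cheese: 36.0 g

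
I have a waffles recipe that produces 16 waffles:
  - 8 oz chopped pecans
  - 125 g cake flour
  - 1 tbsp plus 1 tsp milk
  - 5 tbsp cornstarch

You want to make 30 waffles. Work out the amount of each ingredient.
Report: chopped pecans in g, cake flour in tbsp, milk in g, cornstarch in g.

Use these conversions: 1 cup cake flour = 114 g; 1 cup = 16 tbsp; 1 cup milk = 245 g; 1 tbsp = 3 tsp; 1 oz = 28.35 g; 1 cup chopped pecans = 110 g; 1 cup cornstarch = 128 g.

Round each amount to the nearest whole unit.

Scaling factor: 30/16 = 15/8 = 1.875.
chopped pecans: 8 oz × 15/8 × 28.35 g/oz ≈ 425 g
cake flour: 125 g × 15/8 ÷ 114 g/cup × 16 tbsp/cup ≈ 33 tbsp
milk: (1 tbsp + 1 tsp = 4/3 tbsp) × 15/8 ÷ 16 tbsp/cup × 245 g/cup ≈ 38 g
cornstarch: 5 tbsp × 15/8 ÷ 16 tbsp/cup × 128 g/cup = 75 g

chopped pecans: 425 g; cake flour: 33 tbsp; milk: 38 g; cornstarch: 75 g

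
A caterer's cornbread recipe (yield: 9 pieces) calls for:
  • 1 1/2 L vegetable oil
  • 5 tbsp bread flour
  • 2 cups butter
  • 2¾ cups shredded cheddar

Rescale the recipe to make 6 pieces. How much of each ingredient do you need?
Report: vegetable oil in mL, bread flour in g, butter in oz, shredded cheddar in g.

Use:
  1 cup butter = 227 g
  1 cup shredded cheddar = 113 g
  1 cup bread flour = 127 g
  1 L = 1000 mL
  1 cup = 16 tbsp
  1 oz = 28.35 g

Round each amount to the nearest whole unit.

vegetable oil: 1000 mL; bread flour: 26 g; butter: 11 oz; shredded cheddar: 207 g

Scaling factor: 6/9 = 2/3.
vegetable oil: 1.5 L × 2/3 × 1000 mL/L = 1000 mL
bread flour: 5 tbsp × 2/3 ÷ 16 tbsp/cup × 127 g/cup ≈ 26 g
butter: 2 cup × 2/3 × 227 g/cup ÷ 28.35 g/oz ≈ 11 oz
shredded cheddar: 2.75 cup × 2/3 × 113 g/cup ≈ 207 g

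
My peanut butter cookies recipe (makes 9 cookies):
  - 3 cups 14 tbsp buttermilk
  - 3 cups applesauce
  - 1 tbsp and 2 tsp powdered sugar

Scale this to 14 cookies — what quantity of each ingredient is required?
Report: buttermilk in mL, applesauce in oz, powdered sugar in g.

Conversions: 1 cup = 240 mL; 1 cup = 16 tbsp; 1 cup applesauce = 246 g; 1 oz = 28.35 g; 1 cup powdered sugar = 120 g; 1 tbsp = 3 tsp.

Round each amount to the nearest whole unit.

buttermilk: 1447 mL; applesauce: 40 oz; powdered sugar: 19 g

Scaling factor: 14/9.
buttermilk: (3 cup + 14 tbsp = 3.875 cup) × 14/9 × 240 mL/cup ≈ 1447 mL
applesauce: 3 cup × 14/9 × 246 g/cup ÷ 28.35 g/oz ≈ 40 oz
powdered sugar: (1 tbsp + 2 tsp = 5/3 tbsp) × 14/9 ÷ 16 tbsp/cup × 120 g/cup ≈ 19 g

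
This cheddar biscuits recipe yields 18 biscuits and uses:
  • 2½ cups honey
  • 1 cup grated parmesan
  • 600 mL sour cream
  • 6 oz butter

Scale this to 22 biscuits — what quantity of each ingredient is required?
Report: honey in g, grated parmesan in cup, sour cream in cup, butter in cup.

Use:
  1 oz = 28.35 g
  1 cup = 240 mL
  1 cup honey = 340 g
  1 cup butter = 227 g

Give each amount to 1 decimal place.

honey: 1038.9 g; grated parmesan: 1.2 cup; sour cream: 3.1 cup; butter: 0.9 cup

Scaling factor: 22/18 = 11/9.
honey: 2.5 cup × 11/9 × 340 g/cup ≈ 1038.9 g
grated parmesan: 1 cup × 11/9 ≈ 1.2 cup
sour cream: 600 mL × 11/9 ÷ 240 mL/cup ≈ 3.1 cup
butter: 6 oz × 11/9 × 28.35 g/oz ÷ 227 g/cup ≈ 0.9 cup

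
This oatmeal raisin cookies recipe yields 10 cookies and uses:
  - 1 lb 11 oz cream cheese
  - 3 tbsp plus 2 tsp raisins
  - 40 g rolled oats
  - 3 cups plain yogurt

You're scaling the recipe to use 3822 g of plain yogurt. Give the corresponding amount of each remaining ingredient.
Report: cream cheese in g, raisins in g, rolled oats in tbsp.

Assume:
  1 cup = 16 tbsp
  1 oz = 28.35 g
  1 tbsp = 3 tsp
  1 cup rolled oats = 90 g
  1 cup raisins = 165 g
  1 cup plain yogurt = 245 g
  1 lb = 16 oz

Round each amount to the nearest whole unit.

cream cheese: 3980 g; raisins: 197 g; rolled oats: 37 tbsp

The original recipe has 735 g of plain yogurt, so the scaling factor is 3822 ÷ 735 = 26/5 = 5.2.
cream cheese: (1 lb + 11 oz = 1.6875 lb) × 26/5 × 16 oz/lb × 28.35 g/oz ≈ 3980 g
raisins: (3 tbsp + 2 tsp = 11/3 tbsp) × 26/5 ÷ 16 tbsp/cup × 165 g/cup ≈ 197 g
rolled oats: 40 g × 26/5 ÷ 90 g/cup × 16 tbsp/cup ≈ 37 tbsp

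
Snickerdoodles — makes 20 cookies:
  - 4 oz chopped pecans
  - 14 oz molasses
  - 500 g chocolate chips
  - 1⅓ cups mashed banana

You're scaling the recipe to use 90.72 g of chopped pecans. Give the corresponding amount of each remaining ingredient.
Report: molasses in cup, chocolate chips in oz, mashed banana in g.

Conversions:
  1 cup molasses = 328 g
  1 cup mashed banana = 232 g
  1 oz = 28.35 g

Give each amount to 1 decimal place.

molasses: 1.0 cup; chocolate chips: 14.1 oz; mashed banana: 247.5 g

The original recipe has 113.4 g of chopped pecans, so the scaling factor is 90.72 ÷ 113.4 = 4/5 = 0.8.
molasses: 14 oz × 4/5 × 28.35 g/oz ÷ 328 g/cup ≈ 1.0 cup
chocolate chips: 500 g × 4/5 ÷ 28.35 g/oz ≈ 14.1 oz
mashed banana: 4/3 cup × 4/5 × 232 g/cup ≈ 247.5 g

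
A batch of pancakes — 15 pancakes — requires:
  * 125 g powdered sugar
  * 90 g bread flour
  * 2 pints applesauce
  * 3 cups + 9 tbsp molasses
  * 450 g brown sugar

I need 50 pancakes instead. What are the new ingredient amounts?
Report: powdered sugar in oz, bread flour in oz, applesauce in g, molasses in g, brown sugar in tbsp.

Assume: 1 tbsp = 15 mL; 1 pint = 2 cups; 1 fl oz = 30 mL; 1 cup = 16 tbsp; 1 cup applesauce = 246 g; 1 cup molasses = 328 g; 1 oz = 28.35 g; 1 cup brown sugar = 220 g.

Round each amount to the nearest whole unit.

Scaling factor: 50/15 = 10/3.
powdered sugar: 125 g × 10/3 ÷ 28.35 g/oz ≈ 15 oz
bread flour: 90 g × 10/3 ÷ 28.35 g/oz ≈ 11 oz
applesauce: 2 pint × 10/3 × 2 cup/pint × 246 g/cup = 3280 g
molasses: (3 cup + 9 tbsp = 3.5625 cup) × 10/3 × 328 g/cup = 3895 g
brown sugar: 450 g × 10/3 ÷ 220 g/cup × 16 tbsp/cup ≈ 109 tbsp

powdered sugar: 15 oz; bread flour: 11 oz; applesauce: 3280 g; molasses: 3895 g; brown sugar: 109 tbsp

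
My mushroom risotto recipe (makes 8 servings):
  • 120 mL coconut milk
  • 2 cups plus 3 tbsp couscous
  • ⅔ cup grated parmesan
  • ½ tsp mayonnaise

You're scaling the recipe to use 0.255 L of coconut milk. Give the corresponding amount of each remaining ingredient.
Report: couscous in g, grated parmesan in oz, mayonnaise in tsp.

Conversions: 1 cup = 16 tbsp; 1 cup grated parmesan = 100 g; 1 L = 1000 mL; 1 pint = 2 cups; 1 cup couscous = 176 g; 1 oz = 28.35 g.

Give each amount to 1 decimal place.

The original recipe has 0.12 L of coconut milk, so the scaling factor is 0.255 ÷ 0.12 = 17/8 = 2.125.
couscous: (2 cup + 3 tbsp = 2.1875 cup) × 17/8 × 176 g/cup ≈ 818.1 g
grated parmesan: 2/3 cup × 17/8 × 100 g/cup ÷ 28.35 g/oz ≈ 5.0 oz
mayonnaise: 0.5 tsp × 17/8 ≈ 1.1 tsp

couscous: 818.1 g; grated parmesan: 5.0 oz; mayonnaise: 1.1 tsp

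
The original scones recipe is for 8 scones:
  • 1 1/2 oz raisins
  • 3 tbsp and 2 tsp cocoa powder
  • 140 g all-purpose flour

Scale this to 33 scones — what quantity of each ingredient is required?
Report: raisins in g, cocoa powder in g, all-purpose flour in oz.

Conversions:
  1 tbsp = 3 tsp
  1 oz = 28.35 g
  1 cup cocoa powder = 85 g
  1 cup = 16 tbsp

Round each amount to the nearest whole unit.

Scaling factor: 33/8 = 4.125.
raisins: 1.5 oz × 33/8 × 28.35 g/oz ≈ 175 g
cocoa powder: (3 tbsp + 2 tsp = 11/3 tbsp) × 33/8 ÷ 16 tbsp/cup × 85 g/cup ≈ 80 g
all-purpose flour: 140 g × 33/8 ÷ 28.35 g/oz ≈ 20 oz

raisins: 175 g; cocoa powder: 80 g; all-purpose flour: 20 oz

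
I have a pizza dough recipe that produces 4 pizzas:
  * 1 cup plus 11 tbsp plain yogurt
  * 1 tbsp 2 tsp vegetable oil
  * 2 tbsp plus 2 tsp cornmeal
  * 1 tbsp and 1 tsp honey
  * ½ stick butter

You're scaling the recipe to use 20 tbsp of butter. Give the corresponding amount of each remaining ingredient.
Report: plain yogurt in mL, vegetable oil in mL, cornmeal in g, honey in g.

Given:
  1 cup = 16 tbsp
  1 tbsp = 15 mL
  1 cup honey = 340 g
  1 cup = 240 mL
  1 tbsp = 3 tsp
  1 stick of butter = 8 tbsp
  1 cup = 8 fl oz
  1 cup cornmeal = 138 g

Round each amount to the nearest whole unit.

plain yogurt: 2025 mL; vegetable oil: 125 mL; cornmeal: 115 g; honey: 142 g

The original recipe has 4 tbsp of butter, so the scaling factor is 20 ÷ 4 = 5.
plain yogurt: (1 cup + 11 tbsp = 1.6875 cup) × 5 × 240 mL/cup = 2025 mL
vegetable oil: (1 tbsp + 2 tsp = 5/3 tbsp) × 5 × 15 mL/tbsp = 125 mL
cornmeal: (2 tbsp + 2 tsp = 8/3 tbsp) × 5 ÷ 16 tbsp/cup × 138 g/cup = 115 g
honey: (1 tbsp + 1 tsp = 4/3 tbsp) × 5 ÷ 16 tbsp/cup × 340 g/cup ≈ 142 g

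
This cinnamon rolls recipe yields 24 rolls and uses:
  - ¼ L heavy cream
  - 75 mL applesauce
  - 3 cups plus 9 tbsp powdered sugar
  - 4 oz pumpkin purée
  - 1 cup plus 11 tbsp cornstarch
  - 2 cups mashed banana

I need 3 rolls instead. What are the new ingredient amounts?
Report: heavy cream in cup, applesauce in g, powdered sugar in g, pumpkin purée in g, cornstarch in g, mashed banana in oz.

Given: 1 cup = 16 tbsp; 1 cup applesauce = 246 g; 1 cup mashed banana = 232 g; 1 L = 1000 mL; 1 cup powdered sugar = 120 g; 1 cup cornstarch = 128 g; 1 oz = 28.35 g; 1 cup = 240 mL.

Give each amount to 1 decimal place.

Scaling factor: 3/24 = 1/8 = 0.125.
heavy cream: 0.25 L × 1/8 × 1000 mL/L ÷ 240 mL/cup ≈ 0.1 cup
applesauce: 75 mL × 1/8 ÷ 240 mL/cup × 246 g/cup ≈ 9.6 g
powdered sugar: (3 cup + 9 tbsp = 3.5625 cup) × 1/8 × 120 g/cup ≈ 53.4 g
pumpkin purée: 4 oz × 1/8 × 28.35 g/oz ≈ 14.2 g
cornstarch: (1 cup + 11 tbsp = 1.6875 cup) × 1/8 × 128 g/cup = 27.0 g
mashed banana: 2 cup × 1/8 × 232 g/cup ÷ 28.35 g/oz ≈ 2.0 oz

heavy cream: 0.1 cup; applesauce: 9.6 g; powdered sugar: 53.4 g; pumpkin purée: 14.2 g; cornstarch: 27.0 g; mashed banana: 2.0 oz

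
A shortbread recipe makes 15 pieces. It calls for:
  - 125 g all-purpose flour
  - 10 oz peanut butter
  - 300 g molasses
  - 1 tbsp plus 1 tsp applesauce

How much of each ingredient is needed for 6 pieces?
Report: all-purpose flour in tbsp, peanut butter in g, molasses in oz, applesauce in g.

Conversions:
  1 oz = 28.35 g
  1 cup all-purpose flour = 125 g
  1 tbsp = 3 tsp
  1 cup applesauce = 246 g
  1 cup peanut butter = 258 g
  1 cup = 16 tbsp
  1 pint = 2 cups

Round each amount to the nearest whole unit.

Scaling factor: 6/15 = 2/5 = 0.4.
all-purpose flour: 125 g × 2/5 ÷ 125 g/cup × 16 tbsp/cup ≈ 6 tbsp
peanut butter: 10 oz × 2/5 × 28.35 g/oz ≈ 113 g
molasses: 300 g × 2/5 ÷ 28.35 g/oz ≈ 4 oz
applesauce: (1 tbsp + 1 tsp = 4/3 tbsp) × 2/5 ÷ 16 tbsp/cup × 246 g/cup ≈ 8 g

all-purpose flour: 6 tbsp; peanut butter: 113 g; molasses: 4 oz; applesauce: 8 g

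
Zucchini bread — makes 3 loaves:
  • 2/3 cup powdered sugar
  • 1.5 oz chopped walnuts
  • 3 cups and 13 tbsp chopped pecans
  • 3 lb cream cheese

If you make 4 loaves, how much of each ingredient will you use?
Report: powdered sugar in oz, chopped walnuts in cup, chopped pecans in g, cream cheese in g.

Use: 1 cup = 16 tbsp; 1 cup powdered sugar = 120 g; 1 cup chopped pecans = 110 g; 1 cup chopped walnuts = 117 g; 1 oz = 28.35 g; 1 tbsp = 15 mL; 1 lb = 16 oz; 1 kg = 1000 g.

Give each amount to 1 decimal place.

powdered sugar: 3.8 oz; chopped walnuts: 0.5 cup; chopped pecans: 559.2 g; cream cheese: 1814.4 g

Scaling factor: 4/3.
powdered sugar: 2/3 cup × 4/3 × 120 g/cup ÷ 28.35 g/oz ≈ 3.8 oz
chopped walnuts: 1.5 oz × 4/3 × 28.35 g/oz ÷ 117 g/cup ≈ 0.5 cup
chopped pecans: (3 cup + 13 tbsp = 3.8125 cup) × 4/3 × 110 g/cup ≈ 559.2 g
cream cheese: 3 lb × 4/3 × 16 oz/lb × 28.35 g/oz = 1814.4 g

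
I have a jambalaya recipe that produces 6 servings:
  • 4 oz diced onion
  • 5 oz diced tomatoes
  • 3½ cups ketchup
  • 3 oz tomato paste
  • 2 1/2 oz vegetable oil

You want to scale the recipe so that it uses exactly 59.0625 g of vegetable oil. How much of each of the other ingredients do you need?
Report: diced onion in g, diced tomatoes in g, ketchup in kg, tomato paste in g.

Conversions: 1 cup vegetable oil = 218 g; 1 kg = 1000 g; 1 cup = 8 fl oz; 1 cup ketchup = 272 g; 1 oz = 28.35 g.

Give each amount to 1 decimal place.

The original recipe has 70.875 g of vegetable oil, so the scaling factor is 59.0625 ÷ 70.875 = 5/6.
diced onion: 4 oz × 5/6 × 28.35 g/oz = 94.5 g
diced tomatoes: 5 oz × 5/6 × 28.35 g/oz ≈ 118.1 g
ketchup: 3.5 cup × 5/6 × 272 g/cup ÷ 1000 g/kg ≈ 0.8 kg
tomato paste: 3 oz × 5/6 × 28.35 g/oz ≈ 70.9 g

diced onion: 94.5 g; diced tomatoes: 118.1 g; ketchup: 0.8 kg; tomato paste: 70.9 g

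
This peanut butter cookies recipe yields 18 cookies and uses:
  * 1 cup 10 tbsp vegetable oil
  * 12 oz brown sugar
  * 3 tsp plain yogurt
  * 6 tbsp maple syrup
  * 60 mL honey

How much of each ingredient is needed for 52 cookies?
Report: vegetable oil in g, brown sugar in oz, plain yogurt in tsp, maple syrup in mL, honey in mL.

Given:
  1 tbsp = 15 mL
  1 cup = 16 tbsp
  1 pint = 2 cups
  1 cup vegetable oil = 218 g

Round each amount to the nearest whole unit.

vegetable oil: 1023 g; brown sugar: 35 oz; plain yogurt: 9 tsp; maple syrup: 260 mL; honey: 173 mL

Scaling factor: 52/18 = 26/9.
vegetable oil: (1 cup + 10 tbsp = 1.625 cup) × 26/9 × 218 g/cup ≈ 1023 g
brown sugar: 12 oz × 26/9 ≈ 35 oz
plain yogurt: 3 tsp × 26/9 ≈ 9 tsp
maple syrup: 6 tbsp × 26/9 × 15 mL/tbsp = 260 mL
honey: 60 mL × 26/9 ≈ 173 mL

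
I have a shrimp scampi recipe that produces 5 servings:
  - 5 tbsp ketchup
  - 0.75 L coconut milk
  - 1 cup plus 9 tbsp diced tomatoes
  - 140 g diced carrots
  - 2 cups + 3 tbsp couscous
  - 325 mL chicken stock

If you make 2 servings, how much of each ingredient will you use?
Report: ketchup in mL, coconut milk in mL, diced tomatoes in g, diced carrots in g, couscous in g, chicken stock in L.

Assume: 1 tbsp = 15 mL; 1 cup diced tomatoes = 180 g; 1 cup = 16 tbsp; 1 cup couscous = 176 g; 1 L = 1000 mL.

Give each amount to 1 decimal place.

Scaling factor: 2/5 = 0.4.
ketchup: 5 tbsp × 2/5 × 15 mL/tbsp = 30.0 mL
coconut milk: 0.75 L × 2/5 × 1000 mL/L = 300.0 mL
diced tomatoes: (1 cup + 9 tbsp = 1.5625 cup) × 2/5 × 180 g/cup = 112.5 g
diced carrots: 140 g × 2/5 = 56.0 g
couscous: (2 cup + 3 tbsp = 2.1875 cup) × 2/5 × 176 g/cup = 154.0 g
chicken stock: 325 mL × 2/5 ÷ 1000 mL/L ≈ 0.1 L

ketchup: 30.0 mL; coconut milk: 300.0 mL; diced tomatoes: 112.5 g; diced carrots: 56.0 g; couscous: 154.0 g; chicken stock: 0.1 L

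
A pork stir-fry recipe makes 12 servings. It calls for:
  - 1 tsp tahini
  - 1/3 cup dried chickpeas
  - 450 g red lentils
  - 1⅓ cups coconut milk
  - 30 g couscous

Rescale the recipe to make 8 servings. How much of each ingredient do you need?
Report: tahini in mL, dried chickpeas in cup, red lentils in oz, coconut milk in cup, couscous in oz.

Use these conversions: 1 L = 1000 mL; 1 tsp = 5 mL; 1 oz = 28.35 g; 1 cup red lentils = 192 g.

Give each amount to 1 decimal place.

Scaling factor: 8/12 = 2/3.
tahini: 1 tsp × 2/3 × 5 mL/tsp ≈ 3.3 mL
dried chickpeas: 1/3 cup × 2/3 ≈ 0.2 cup
red lentils: 450 g × 2/3 ÷ 28.35 g/oz ≈ 10.6 oz
coconut milk: 4/3 cup × 2/3 ≈ 0.9 cup
couscous: 30 g × 2/3 ÷ 28.35 g/oz ≈ 0.7 oz

tahini: 3.3 mL; dried chickpeas: 0.2 cup; red lentils: 10.6 oz; coconut milk: 0.9 cup; couscous: 0.7 oz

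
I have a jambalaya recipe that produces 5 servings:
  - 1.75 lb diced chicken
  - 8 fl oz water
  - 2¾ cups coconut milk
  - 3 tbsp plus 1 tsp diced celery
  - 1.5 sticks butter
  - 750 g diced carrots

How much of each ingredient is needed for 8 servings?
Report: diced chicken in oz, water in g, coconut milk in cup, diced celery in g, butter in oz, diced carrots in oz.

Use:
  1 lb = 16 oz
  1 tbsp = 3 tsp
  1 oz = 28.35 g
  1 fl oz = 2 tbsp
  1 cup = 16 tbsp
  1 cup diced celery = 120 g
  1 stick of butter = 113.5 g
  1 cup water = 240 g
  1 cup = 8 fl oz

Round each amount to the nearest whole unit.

Scaling factor: 8/5 = 1.6.
diced chicken: 1.75 lb × 8/5 × 16 oz/lb ≈ 45 oz
water: 8 fl oz × 8/5 ÷ 8 fl oz/cup × 240 g/cup = 384 g
coconut milk: 2.75 cup × 8/5 ≈ 4 cup
diced celery: (3 tbsp + 1 tsp = 10/3 tbsp) × 8/5 ÷ 16 tbsp/cup × 120 g/cup = 40 g
butter: 1.5 stick × 8/5 × 113.5 g/stick ÷ 28.35 g/oz ≈ 10 oz
diced carrots: 750 g × 8/5 ÷ 28.35 g/oz ≈ 42 oz

diced chicken: 45 oz; water: 384 g; coconut milk: 4 cup; diced celery: 40 g; butter: 10 oz; diced carrots: 42 oz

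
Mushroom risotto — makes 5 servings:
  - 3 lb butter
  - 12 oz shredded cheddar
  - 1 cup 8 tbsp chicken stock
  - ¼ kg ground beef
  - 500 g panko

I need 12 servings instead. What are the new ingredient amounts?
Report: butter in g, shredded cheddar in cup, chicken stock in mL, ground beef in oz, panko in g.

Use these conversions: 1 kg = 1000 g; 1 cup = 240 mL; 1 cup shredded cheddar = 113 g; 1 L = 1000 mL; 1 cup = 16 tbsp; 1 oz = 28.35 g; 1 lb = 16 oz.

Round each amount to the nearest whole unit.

Scaling factor: 12/5 = 2.4.
butter: 3 lb × 12/5 × 16 oz/lb × 28.35 g/oz ≈ 3266 g
shredded cheddar: 12 oz × 12/5 × 28.35 g/oz ÷ 113 g/cup ≈ 7 cup
chicken stock: (1 cup + 8 tbsp = 1.5 cup) × 12/5 × 240 mL/cup = 864 mL
ground beef: 0.25 kg × 12/5 × 1000 g/kg ÷ 28.35 g/oz ≈ 21 oz
panko: 500 g × 12/5 = 1200 g

butter: 3266 g; shredded cheddar: 7 cup; chicken stock: 864 mL; ground beef: 21 oz; panko: 1200 g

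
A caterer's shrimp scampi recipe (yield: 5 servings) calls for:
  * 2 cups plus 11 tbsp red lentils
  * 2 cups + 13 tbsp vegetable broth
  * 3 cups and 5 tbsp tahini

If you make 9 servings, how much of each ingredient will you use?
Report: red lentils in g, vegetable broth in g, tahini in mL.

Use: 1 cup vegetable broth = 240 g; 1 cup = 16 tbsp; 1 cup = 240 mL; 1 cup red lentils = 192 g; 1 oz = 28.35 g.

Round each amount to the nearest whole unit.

red lentils: 929 g; vegetable broth: 1215 g; tahini: 1431 mL

Scaling factor: 9/5 = 1.8.
red lentils: (2 cup + 11 tbsp = 2.6875 cup) × 9/5 × 192 g/cup ≈ 929 g
vegetable broth: (2 cup + 13 tbsp = 2.8125 cup) × 9/5 × 240 g/cup = 1215 g
tahini: (3 cup + 5 tbsp = 3.3125 cup) × 9/5 × 240 mL/cup = 1431 mL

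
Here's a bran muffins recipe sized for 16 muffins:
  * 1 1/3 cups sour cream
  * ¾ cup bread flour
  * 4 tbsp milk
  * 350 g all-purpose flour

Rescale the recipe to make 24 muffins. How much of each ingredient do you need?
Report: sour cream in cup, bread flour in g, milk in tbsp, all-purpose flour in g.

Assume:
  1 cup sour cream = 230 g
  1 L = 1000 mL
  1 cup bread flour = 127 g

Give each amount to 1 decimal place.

Scaling factor: 24/16 = 3/2 = 1.5.
sour cream: 4/3 cup × 3/2 = 2.0 cup
bread flour: 0.75 cup × 3/2 × 127 g/cup ≈ 142.9 g
milk: 4 tbsp × 3/2 = 6.0 tbsp
all-purpose flour: 350 g × 3/2 = 525.0 g

sour cream: 2.0 cup; bread flour: 142.9 g; milk: 6.0 tbsp; all-purpose flour: 525.0 g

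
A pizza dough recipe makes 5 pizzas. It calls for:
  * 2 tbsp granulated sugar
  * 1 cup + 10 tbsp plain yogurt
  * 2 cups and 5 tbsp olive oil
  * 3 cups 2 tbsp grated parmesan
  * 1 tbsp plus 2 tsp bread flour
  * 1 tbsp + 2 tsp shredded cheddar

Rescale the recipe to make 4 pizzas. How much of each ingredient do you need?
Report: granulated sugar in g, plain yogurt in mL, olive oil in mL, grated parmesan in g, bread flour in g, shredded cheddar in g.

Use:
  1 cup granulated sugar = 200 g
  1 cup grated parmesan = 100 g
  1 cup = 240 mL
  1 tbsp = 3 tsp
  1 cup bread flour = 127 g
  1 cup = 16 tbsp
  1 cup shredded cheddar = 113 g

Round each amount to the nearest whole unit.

granulated sugar: 20 g; plain yogurt: 312 mL; olive oil: 444 mL; grated parmesan: 250 g; bread flour: 11 g; shredded cheddar: 9 g

Scaling factor: 4/5 = 0.8.
granulated sugar: 2 tbsp × 4/5 ÷ 16 tbsp/cup × 200 g/cup = 20 g
plain yogurt: (1 cup + 10 tbsp = 1.625 cup) × 4/5 × 240 mL/cup = 312 mL
olive oil: (2 cup + 5 tbsp = 2.3125 cup) × 4/5 × 240 mL/cup = 444 mL
grated parmesan: (3 cup + 2 tbsp = 3.125 cup) × 4/5 × 100 g/cup = 250 g
bread flour: (1 tbsp + 2 tsp = 5/3 tbsp) × 4/5 ÷ 16 tbsp/cup × 127 g/cup ≈ 11 g
shredded cheddar: (1 tbsp + 2 tsp = 5/3 tbsp) × 4/5 ÷ 16 tbsp/cup × 113 g/cup ≈ 9 g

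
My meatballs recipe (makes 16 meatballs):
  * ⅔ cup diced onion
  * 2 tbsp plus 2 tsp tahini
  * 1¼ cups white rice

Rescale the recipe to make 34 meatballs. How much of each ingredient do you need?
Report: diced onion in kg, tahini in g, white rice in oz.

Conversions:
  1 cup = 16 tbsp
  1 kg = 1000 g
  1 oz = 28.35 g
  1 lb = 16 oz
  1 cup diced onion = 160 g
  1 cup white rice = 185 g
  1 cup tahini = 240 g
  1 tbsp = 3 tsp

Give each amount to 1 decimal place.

diced onion: 0.2 kg; tahini: 85.0 g; white rice: 17.3 oz

Scaling factor: 34/16 = 17/8 = 2.125.
diced onion: 2/3 cup × 17/8 × 160 g/cup ÷ 1000 g/kg ≈ 0.2 kg
tahini: (2 tbsp + 2 tsp = 8/3 tbsp) × 17/8 ÷ 16 tbsp/cup × 240 g/cup = 85.0 g
white rice: 1.25 cup × 17/8 × 185 g/cup ÷ 28.35 g/oz ≈ 17.3 oz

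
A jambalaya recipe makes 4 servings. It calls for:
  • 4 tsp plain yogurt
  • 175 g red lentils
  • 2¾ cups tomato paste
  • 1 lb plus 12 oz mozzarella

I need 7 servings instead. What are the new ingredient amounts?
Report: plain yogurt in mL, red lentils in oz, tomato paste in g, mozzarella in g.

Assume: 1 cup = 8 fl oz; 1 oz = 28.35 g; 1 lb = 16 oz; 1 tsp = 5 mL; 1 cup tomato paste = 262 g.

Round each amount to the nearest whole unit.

plain yogurt: 35 mL; red lentils: 11 oz; tomato paste: 1261 g; mozzarella: 1389 g

Scaling factor: 7/4 = 1.75.
plain yogurt: 4 tsp × 7/4 × 5 mL/tsp = 35 mL
red lentils: 175 g × 7/4 ÷ 28.35 g/oz ≈ 11 oz
tomato paste: 2.75 cup × 7/4 × 262 g/cup ≈ 1261 g
mozzarella: (1 lb + 12 oz = 1.75 lb) × 7/4 × 16 oz/lb × 28.35 g/oz ≈ 1389 g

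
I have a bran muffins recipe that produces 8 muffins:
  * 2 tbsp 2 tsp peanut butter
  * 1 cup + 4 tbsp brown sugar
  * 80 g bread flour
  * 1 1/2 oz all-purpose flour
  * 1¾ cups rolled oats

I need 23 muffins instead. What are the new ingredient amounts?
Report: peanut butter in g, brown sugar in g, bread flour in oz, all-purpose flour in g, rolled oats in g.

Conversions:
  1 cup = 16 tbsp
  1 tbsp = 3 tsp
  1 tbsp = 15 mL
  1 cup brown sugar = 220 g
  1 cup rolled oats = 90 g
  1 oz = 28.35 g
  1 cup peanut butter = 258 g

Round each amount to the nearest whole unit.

peanut butter: 124 g; brown sugar: 791 g; bread flour: 8 oz; all-purpose flour: 122 g; rolled oats: 453 g

Scaling factor: 23/8 = 2.875.
peanut butter: (2 tbsp + 2 tsp = 8/3 tbsp) × 23/8 ÷ 16 tbsp/cup × 258 g/cup ≈ 124 g
brown sugar: (1 cup + 4 tbsp = 1.25 cup) × 23/8 × 220 g/cup ≈ 791 g
bread flour: 80 g × 23/8 ÷ 28.35 g/oz ≈ 8 oz
all-purpose flour: 1.5 oz × 23/8 × 28.35 g/oz ≈ 122 g
rolled oats: 1.75 cup × 23/8 × 90 g/cup ≈ 453 g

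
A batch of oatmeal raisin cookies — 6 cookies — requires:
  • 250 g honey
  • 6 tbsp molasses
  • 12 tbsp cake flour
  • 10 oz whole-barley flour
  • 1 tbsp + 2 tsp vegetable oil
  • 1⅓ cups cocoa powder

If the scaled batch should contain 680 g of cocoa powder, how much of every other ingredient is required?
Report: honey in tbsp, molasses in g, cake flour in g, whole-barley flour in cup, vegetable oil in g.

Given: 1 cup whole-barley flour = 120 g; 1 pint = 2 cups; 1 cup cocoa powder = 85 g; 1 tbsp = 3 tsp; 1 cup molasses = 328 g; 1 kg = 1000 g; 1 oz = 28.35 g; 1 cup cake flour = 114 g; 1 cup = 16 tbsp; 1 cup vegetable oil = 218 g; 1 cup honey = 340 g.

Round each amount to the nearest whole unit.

The original recipe has 340/3 g of cocoa powder, so the scaling factor is 680 ÷ 340/3 = 6.
honey: 250 g × 6 ÷ 340 g/cup × 16 tbsp/cup ≈ 71 tbsp
molasses: 6 tbsp × 6 ÷ 16 tbsp/cup × 328 g/cup = 738 g
cake flour: 12 tbsp × 6 ÷ 16 tbsp/cup × 114 g/cup = 513 g
whole-barley flour: 10 oz × 6 × 28.35 g/oz ÷ 120 g/cup ≈ 14 cup
vegetable oil: (1 tbsp + 2 tsp = 5/3 tbsp) × 6 ÷ 16 tbsp/cup × 218 g/cup ≈ 136 g

honey: 71 tbsp; molasses: 738 g; cake flour: 513 g; whole-barley flour: 14 cup; vegetable oil: 136 g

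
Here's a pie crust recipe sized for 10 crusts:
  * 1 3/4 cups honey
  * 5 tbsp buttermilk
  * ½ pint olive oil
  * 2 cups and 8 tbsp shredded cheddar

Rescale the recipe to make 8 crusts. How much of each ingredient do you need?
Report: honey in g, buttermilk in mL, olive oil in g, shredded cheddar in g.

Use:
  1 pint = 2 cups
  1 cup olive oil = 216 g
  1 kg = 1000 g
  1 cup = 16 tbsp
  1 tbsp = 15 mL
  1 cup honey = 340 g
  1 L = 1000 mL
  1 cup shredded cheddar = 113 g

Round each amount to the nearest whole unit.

honey: 476 g; buttermilk: 60 mL; olive oil: 173 g; shredded cheddar: 226 g

Scaling factor: 8/10 = 4/5 = 0.8.
honey: 1.75 cup × 4/5 × 340 g/cup = 476 g
buttermilk: 5 tbsp × 4/5 × 15 mL/tbsp = 60 mL
olive oil: 0.5 pint × 4/5 × 2 cup/pint × 216 g/cup ≈ 173 g
shredded cheddar: (2 cup + 8 tbsp = 2.5 cup) × 4/5 × 113 g/cup = 226 g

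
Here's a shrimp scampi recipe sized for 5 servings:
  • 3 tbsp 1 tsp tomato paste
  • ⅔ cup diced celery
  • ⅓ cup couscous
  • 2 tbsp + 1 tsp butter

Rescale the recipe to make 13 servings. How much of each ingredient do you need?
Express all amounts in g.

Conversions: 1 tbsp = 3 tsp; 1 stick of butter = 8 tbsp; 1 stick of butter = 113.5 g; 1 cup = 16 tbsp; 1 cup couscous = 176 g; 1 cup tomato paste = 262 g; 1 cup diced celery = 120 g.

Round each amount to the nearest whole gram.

tomato paste: 142 g; diced celery: 208 g; couscous: 153 g; butter: 86 g

Scaling factor: 13/5 = 2.6.
tomato paste: (3 tbsp + 1 tsp = 10/3 tbsp) × 13/5 ÷ 16 tbsp/cup × 262 g/cup ≈ 142 g
diced celery: 2/3 cup × 13/5 × 120 g/cup = 208 g
couscous: 1/3 cup × 13/5 × 176 g/cup ≈ 153 g
butter: (2 tbsp + 1 tsp = 7/3 tbsp) × 13/5 ÷ 8 tbsp/stick × 113.5 g/stick ≈ 86 g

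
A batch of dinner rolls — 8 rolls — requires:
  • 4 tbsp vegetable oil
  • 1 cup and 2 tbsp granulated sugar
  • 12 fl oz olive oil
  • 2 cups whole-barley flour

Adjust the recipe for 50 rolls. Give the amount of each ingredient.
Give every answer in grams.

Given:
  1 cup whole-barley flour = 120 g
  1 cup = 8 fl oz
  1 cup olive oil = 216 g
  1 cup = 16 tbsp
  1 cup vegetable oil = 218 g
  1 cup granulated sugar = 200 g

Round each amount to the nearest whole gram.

Scaling factor: 50/8 = 25/4 = 6.25.
vegetable oil: 4 tbsp × 25/4 ÷ 16 tbsp/cup × 218 g/cup ≈ 341 g
granulated sugar: (1 cup + 2 tbsp = 1.125 cup) × 25/4 × 200 g/cup ≈ 1406 g
olive oil: 12 fl oz × 25/4 ÷ 8 fl oz/cup × 216 g/cup = 2025 g
whole-barley flour: 2 cup × 25/4 × 120 g/cup = 1500 g

vegetable oil: 341 g; granulated sugar: 1406 g; olive oil: 2025 g; whole-barley flour: 1500 g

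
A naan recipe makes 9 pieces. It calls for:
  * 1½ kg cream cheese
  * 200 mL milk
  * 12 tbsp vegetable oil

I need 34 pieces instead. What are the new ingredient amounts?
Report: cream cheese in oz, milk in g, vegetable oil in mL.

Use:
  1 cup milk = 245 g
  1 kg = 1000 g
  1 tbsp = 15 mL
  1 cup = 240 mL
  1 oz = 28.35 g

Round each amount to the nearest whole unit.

cream cheese: 200 oz; milk: 771 g; vegetable oil: 680 mL

Scaling factor: 34/9.
cream cheese: 1.5 kg × 34/9 × 1000 g/kg ÷ 28.35 g/oz ≈ 200 oz
milk: 200 mL × 34/9 ÷ 240 mL/cup × 245 g/cup ≈ 771 g
vegetable oil: 12 tbsp × 34/9 × 15 mL/tbsp = 680 mL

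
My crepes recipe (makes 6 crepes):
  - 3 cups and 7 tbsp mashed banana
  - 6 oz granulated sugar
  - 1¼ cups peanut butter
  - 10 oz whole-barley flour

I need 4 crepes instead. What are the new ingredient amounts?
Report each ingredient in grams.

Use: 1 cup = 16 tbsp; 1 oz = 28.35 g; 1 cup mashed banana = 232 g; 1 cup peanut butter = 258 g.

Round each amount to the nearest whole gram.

Scaling factor: 4/6 = 2/3.
mashed banana: (3 cup + 7 tbsp = 3.4375 cup) × 2/3 × 232 g/cup ≈ 532 g
granulated sugar: 6 oz × 2/3 × 28.35 g/oz ≈ 113 g
peanut butter: 1.25 cup × 2/3 × 258 g/cup = 215 g
whole-barley flour: 10 oz × 2/3 × 28.35 g/oz = 189 g

mashed banana: 532 g; granulated sugar: 113 g; peanut butter: 215 g; whole-barley flour: 189 g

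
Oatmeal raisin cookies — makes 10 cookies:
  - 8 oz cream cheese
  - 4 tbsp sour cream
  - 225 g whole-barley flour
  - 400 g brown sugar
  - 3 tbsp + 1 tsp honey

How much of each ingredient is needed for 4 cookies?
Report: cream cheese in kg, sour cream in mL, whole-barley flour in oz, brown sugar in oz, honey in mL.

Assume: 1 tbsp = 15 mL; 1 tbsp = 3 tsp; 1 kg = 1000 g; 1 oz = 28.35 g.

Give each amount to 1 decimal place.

Scaling factor: 4/10 = 2/5 = 0.4.
cream cheese: 8 oz × 2/5 × 28.35 g/oz ÷ 1000 g/kg ≈ 0.1 kg
sour cream: 4 tbsp × 2/5 × 15 mL/tbsp = 24.0 mL
whole-barley flour: 225 g × 2/5 ÷ 28.35 g/oz ≈ 3.2 oz
brown sugar: 400 g × 2/5 ÷ 28.35 g/oz ≈ 5.6 oz
honey: (3 tbsp + 1 tsp = 10/3 tbsp) × 2/5 × 15 mL/tbsp = 20.0 mL

cream cheese: 0.1 kg; sour cream: 24.0 mL; whole-barley flour: 3.2 oz; brown sugar: 5.6 oz; honey: 20.0 mL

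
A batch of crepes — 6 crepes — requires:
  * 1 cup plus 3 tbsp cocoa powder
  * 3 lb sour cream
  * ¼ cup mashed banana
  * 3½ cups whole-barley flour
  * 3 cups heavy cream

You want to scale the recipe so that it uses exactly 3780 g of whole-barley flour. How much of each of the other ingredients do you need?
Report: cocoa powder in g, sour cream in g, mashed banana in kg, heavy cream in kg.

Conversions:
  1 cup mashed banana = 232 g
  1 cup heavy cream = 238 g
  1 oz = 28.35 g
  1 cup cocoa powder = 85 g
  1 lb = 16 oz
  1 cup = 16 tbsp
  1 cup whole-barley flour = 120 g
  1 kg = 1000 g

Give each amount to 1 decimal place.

The original recipe has 420 g of whole-barley flour, so the scaling factor is 3780 ÷ 420 = 9.
cocoa powder: (1 cup + 3 tbsp = 1.1875 cup) × 9 × 85 g/cup ≈ 908.4 g
sour cream: 3 lb × 9 × 16 oz/lb × 28.35 g/oz = 12247.2 g
mashed banana: 0.25 cup × 9 × 232 g/cup ÷ 1000 g/kg ≈ 0.5 kg
heavy cream: 3 cup × 9 × 238 g/cup ÷ 1000 g/kg ≈ 6.4 kg

cocoa powder: 908.4 g; sour cream: 12247.2 g; mashed banana: 0.5 kg; heavy cream: 6.4 kg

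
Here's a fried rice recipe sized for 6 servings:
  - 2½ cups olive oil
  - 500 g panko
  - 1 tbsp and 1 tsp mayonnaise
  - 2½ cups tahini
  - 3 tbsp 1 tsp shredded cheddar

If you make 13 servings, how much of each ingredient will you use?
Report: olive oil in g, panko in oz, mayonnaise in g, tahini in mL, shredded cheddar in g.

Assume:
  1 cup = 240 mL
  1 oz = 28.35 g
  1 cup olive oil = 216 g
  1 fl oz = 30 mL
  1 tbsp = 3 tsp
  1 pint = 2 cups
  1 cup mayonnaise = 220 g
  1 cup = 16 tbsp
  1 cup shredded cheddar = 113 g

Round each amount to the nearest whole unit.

Scaling factor: 13/6.
olive oil: 2.5 cup × 13/6 × 216 g/cup = 1170 g
panko: 500 g × 13/6 ÷ 28.35 g/oz ≈ 38 oz
mayonnaise: (1 tbsp + 1 tsp = 4/3 tbsp) × 13/6 ÷ 16 tbsp/cup × 220 g/cup ≈ 40 g
tahini: 2.5 cup × 13/6 × 240 mL/cup = 1300 mL
shredded cheddar: (3 tbsp + 1 tsp = 10/3 tbsp) × 13/6 ÷ 16 tbsp/cup × 113 g/cup ≈ 51 g

olive oil: 1170 g; panko: 38 oz; mayonnaise: 40 g; tahini: 1300 mL; shredded cheddar: 51 g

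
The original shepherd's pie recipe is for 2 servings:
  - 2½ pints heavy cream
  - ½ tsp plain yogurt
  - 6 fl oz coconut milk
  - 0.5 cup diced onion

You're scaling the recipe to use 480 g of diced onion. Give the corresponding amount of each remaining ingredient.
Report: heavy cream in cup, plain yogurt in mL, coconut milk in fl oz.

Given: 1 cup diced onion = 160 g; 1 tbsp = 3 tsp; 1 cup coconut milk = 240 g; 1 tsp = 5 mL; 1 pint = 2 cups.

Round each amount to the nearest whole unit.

heavy cream: 30 cup; plain yogurt: 15 mL; coconut milk: 36 fl oz

The original recipe has 80 g of diced onion, so the scaling factor is 480 ÷ 80 = 6.
heavy cream: 2.5 pint × 6 × 2 cup/pint = 30 cup
plain yogurt: 0.5 tsp × 6 × 5 mL/tsp = 15 mL
coconut milk: 6 fl oz × 6 = 36 fl oz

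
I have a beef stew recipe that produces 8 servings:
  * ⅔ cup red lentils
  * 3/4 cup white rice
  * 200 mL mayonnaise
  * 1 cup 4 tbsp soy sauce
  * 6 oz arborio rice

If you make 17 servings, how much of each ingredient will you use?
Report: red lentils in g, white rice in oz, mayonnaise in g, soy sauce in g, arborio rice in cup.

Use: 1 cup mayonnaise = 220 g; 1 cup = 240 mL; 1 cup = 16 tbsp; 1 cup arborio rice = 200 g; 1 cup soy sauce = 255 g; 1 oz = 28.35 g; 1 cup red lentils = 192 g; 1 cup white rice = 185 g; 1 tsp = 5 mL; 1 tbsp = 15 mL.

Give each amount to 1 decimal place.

Scaling factor: 17/8 = 2.125.
red lentils: 2/3 cup × 17/8 × 192 g/cup = 272.0 g
white rice: 0.75 cup × 17/8 × 185 g/cup ÷ 28.35 g/oz ≈ 10.4 oz
mayonnaise: 200 mL × 17/8 ÷ 240 mL/cup × 220 g/cup ≈ 389.6 g
soy sauce: (1 cup + 4 tbsp = 1.25 cup) × 17/8 × 255 g/cup ≈ 677.3 g
arborio rice: 6 oz × 17/8 × 28.35 g/oz ÷ 200 g/cup ≈ 1.8 cup

red lentils: 272.0 g; white rice: 10.4 oz; mayonnaise: 389.6 g; soy sauce: 677.3 g; arborio rice: 1.8 cup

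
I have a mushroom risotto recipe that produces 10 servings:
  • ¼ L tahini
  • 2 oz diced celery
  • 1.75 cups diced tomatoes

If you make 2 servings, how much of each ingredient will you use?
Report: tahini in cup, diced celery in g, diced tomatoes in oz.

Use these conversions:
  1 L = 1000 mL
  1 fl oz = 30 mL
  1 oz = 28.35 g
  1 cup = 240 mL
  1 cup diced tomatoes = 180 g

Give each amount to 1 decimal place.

tahini: 0.2 cup; diced celery: 11.3 g; diced tomatoes: 2.2 oz

Scaling factor: 2/10 = 1/5 = 0.2.
tahini: 0.25 L × 1/5 × 1000 mL/L ÷ 240 mL/cup ≈ 0.2 cup
diced celery: 2 oz × 1/5 × 28.35 g/oz ≈ 11.3 g
diced tomatoes: 1.75 cup × 1/5 × 180 g/cup ÷ 28.35 g/oz ≈ 2.2 oz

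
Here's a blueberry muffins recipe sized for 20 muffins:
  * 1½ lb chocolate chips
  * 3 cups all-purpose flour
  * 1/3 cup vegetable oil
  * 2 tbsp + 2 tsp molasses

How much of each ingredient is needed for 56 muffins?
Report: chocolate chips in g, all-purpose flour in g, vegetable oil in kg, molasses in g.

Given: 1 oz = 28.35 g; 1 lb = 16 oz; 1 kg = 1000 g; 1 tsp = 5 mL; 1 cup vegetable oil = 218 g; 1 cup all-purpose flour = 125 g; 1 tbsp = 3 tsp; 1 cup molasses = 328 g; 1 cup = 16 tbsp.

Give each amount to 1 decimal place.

chocolate chips: 1905.1 g; all-purpose flour: 1050.0 g; vegetable oil: 0.2 kg; molasses: 153.1 g

Scaling factor: 56/20 = 14/5 = 2.8.
chocolate chips: 1.5 lb × 14/5 × 16 oz/lb × 28.35 g/oz ≈ 1905.1 g
all-purpose flour: 3 cup × 14/5 × 125 g/cup = 1050.0 g
vegetable oil: 1/3 cup × 14/5 × 218 g/cup ÷ 1000 g/kg ≈ 0.2 kg
molasses: (2 tbsp + 2 tsp = 8/3 tbsp) × 14/5 ÷ 16 tbsp/cup × 328 g/cup ≈ 153.1 g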